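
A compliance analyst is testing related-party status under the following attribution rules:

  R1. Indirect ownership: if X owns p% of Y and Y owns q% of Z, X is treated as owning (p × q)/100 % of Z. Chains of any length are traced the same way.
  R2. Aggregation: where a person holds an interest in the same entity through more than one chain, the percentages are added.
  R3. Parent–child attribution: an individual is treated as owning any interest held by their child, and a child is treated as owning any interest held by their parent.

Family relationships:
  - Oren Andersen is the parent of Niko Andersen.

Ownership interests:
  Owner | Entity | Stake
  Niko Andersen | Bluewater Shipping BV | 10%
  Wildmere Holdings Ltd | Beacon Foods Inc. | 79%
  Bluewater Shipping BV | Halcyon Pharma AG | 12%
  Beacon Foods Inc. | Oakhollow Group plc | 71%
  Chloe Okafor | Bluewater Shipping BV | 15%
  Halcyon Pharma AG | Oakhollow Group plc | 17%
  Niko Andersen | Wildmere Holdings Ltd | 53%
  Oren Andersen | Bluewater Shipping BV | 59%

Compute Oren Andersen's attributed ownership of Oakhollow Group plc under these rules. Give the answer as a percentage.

31.1353%

By parent–child attribution (R3), Oren Andersen is treated as also owning Niko Andersen's interest in Bluewater Shipping BV, giving 59% + 10% = 69%.
By parent–child attribution (R3), Oren Andersen is treated as owning Niko Andersen's 53% interest in Wildmere Holdings Ltd.
Chain via Bluewater Shipping BV → Halcyon Pharma AG (R1): 69% × 12% × 17% = 1.4076% of Oakhollow Group plc.
Chain via Wildmere Holdings Ltd → Beacon Foods Inc. (R1): 53% × 79% × 71% = 29.7277% of Oakhollow Group plc.
Aggregating (R2): 1.4076% + 29.7277% = 31.1353%.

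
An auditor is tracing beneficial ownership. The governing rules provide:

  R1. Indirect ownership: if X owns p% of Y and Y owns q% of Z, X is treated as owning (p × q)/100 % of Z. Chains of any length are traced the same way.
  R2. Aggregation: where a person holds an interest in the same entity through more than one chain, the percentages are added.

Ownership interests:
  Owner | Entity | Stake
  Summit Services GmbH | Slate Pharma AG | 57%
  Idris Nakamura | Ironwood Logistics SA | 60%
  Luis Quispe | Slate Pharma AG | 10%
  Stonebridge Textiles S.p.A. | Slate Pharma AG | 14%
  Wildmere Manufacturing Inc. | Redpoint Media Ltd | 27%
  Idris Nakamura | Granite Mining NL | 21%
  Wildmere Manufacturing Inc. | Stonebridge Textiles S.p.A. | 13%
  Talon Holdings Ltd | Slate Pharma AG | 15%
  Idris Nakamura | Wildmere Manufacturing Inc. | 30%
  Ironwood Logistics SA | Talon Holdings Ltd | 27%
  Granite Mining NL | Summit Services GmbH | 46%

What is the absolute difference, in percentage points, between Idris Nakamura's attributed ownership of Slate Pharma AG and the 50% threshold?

41.5178

Chain via Ironwood Logistics SA → Talon Holdings Ltd (R1): 60% × 27% × 15% = 2.43% of Slate Pharma AG.
Chain via Granite Mining NL → Summit Services GmbH (R1): 21% × 46% × 57% = 5.5062% of Slate Pharma AG.
Chain via Wildmere Manufacturing Inc. → Stonebridge Textiles S.p.A. (R1): 30% × 13% × 14% = 0.546% of Slate Pharma AG.
Aggregating (R2): 2.43% + 5.5062% + 0.546% = 8.4822%.
8.4822% falls short of the 50% threshold by 41.5178 percentage points.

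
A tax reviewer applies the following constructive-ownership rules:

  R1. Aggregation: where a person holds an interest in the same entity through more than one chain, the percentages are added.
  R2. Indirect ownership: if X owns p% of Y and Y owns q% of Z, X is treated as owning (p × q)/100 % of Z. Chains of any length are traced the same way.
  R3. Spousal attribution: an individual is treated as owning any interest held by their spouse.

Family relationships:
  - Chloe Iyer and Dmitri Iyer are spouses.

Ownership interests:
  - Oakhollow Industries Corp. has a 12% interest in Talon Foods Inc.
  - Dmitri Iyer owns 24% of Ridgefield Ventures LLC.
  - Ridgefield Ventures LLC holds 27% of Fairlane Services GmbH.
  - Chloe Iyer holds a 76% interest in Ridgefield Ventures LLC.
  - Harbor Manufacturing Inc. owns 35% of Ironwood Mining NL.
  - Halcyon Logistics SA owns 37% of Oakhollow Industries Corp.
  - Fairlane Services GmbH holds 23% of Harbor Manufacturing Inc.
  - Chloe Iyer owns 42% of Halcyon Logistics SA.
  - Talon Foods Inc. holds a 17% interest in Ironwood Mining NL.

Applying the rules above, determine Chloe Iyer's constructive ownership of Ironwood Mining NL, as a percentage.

2.490516%

By spousal attribution (R3), Chloe Iyer is treated as also owning Dmitri Iyer's interest in Ridgefield Ventures LLC, giving 76% + 24% = 100%.
Chain via Ridgefield Ventures LLC → Fairlane Services GmbH → Harbor Manufacturing Inc. (R2): 100% × 27% × 23% × 35% = 2.1735% of Ironwood Mining NL.
Chain via Halcyon Logistics SA → Oakhollow Industries Corp. → Talon Foods Inc. (R2): 42% × 37% × 12% × 17% = 0.317016% of Ironwood Mining NL.
Aggregating (R1): 2.1735% + 0.317016% = 2.490516%.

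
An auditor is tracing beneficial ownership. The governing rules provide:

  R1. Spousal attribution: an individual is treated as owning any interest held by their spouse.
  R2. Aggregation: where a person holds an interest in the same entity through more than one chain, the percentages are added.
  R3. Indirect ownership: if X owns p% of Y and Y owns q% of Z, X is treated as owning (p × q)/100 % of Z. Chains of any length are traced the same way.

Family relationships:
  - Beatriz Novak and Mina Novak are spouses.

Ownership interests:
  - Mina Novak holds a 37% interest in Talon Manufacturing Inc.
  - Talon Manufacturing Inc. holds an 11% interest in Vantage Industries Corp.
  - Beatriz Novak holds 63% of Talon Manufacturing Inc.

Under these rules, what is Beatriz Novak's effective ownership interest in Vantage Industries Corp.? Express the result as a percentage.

11%

By spousal attribution (R1), Beatriz Novak is treated as also owning Mina Novak's interest in Talon Manufacturing Inc, giving 63% + 37% = 100%.
Chain via Talon Manufacturing Inc. (R3): 100% × 11% = 11% of Vantage Industries Corp.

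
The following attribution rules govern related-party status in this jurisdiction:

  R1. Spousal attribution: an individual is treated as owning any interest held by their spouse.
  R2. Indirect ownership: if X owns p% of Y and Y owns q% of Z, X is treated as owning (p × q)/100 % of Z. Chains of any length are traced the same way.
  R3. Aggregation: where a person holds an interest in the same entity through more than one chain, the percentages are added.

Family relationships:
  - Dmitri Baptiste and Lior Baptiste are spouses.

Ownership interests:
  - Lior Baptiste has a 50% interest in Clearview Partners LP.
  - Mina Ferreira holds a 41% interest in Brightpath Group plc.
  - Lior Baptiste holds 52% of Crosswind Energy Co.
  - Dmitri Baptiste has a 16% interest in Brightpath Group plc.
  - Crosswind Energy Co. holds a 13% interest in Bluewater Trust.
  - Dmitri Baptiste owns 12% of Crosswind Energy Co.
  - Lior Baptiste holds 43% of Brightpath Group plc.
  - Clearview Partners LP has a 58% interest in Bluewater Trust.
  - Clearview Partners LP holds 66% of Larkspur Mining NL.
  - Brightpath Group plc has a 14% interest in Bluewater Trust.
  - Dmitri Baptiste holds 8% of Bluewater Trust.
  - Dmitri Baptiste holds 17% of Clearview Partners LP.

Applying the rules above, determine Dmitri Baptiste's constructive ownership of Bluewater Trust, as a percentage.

63.44%

By spousal attribution (R1), Dmitri Baptiste is treated as also owning Lior Baptiste's interest in Clearview Partners LP, giving 17% + 50% = 67%.
By spousal attribution (R1), Dmitri Baptiste is treated as also owning Lior Baptiste's interest in Brightpath Group plc, giving 16% + 43% = 59%.
By spousal attribution (R1), Dmitri Baptiste is treated as also owning Lior Baptiste's interest in Crosswind Energy Co, giving 12% + 52% = 64%.
Chain via Clearview Partners LP (R2): 67% × 58% = 38.86% of Bluewater Trust.
Chain via Brightpath Group plc (R2): 59% × 14% = 8.26% of Bluewater Trust.
Chain via Crosswind Energy Co. (R2): 64% × 13% = 8.32% of Bluewater Trust.
Direct interest in Bluewater Trust: 8%.
Aggregating (R3): 38.86% + 8.26% + 8.32% + 8% = 63.44%.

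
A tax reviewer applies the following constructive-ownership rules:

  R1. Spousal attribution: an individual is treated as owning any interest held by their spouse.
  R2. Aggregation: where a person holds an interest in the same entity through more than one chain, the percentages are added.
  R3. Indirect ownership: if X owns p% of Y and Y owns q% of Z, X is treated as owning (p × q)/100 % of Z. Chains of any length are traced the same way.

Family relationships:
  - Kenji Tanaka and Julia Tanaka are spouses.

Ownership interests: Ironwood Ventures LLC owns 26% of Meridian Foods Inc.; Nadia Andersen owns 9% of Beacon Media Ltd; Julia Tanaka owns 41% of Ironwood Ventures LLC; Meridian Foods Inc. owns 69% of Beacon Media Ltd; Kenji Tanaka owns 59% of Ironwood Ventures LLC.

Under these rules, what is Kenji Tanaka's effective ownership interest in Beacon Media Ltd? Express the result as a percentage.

By spousal attribution (R1), Kenji Tanaka is treated as also owning Julia Tanaka's interest in Ironwood Ventures LLC, giving 59% + 41% = 100%.
Chain via Ironwood Ventures LLC → Meridian Foods Inc. (R3): 100% × 26% × 69% = 17.94% of Beacon Media Ltd.

17.94%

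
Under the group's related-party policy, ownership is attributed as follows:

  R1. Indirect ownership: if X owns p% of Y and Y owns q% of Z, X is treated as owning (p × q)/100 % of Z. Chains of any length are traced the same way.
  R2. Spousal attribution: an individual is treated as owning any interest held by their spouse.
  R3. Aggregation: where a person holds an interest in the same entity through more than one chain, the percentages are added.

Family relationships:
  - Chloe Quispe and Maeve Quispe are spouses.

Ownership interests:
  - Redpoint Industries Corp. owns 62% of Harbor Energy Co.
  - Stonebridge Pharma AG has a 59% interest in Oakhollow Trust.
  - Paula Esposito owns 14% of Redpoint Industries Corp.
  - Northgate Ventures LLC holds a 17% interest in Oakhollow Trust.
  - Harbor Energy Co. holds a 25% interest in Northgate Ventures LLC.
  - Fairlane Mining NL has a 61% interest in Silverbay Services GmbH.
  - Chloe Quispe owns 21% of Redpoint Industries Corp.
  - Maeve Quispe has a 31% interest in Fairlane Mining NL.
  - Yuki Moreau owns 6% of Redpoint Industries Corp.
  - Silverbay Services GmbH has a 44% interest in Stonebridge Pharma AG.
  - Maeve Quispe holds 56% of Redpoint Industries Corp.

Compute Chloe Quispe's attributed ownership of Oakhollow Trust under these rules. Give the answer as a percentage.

6.937986%

By spousal attribution (R2), Chloe Quispe is treated as also owning Maeve Quispe's interest in Redpoint Industries Corp, giving 21% + 56% = 77%.
By spousal attribution (R2), Chloe Quispe is treated as owning Maeve Quispe's 31% interest in Fairlane Mining NL.
Chain via Redpoint Industries Corp. → Harbor Energy Co. → Northgate Ventures LLC (R1): 77% × 62% × 25% × 17% = 2.02895% of Oakhollow Trust.
Chain via Fairlane Mining NL → Silverbay Services GmbH → Stonebridge Pharma AG (R1): 31% × 61% × 44% × 59% = 4.909036% of Oakhollow Trust.
Aggregating (R3): 2.02895% + 4.909036% = 6.937986%.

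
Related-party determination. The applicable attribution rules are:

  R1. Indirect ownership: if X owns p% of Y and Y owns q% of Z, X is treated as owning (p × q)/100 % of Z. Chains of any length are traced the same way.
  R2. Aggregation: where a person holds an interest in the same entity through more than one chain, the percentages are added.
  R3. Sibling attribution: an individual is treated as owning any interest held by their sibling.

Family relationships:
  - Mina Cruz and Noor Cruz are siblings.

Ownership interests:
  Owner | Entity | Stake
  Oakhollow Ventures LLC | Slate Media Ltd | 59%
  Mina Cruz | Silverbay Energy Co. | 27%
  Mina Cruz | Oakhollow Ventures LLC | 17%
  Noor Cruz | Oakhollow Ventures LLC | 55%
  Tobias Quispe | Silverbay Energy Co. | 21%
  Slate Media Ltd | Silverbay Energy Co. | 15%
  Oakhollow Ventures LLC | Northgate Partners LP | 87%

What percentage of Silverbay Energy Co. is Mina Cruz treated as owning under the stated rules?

33.372%

By sibling attribution (R3), Mina Cruz is treated as also owning Noor Cruz's interest in Oakhollow Ventures LLC, giving 17% + 55% = 72%.
Chain via Oakhollow Ventures LLC → Slate Media Ltd (R1): 72% × 59% × 15% = 6.372% of Silverbay Energy Co.
Direct interest in Silverbay Energy Co: 27%.
Aggregating (R2): 6.372% + 27% = 33.372%.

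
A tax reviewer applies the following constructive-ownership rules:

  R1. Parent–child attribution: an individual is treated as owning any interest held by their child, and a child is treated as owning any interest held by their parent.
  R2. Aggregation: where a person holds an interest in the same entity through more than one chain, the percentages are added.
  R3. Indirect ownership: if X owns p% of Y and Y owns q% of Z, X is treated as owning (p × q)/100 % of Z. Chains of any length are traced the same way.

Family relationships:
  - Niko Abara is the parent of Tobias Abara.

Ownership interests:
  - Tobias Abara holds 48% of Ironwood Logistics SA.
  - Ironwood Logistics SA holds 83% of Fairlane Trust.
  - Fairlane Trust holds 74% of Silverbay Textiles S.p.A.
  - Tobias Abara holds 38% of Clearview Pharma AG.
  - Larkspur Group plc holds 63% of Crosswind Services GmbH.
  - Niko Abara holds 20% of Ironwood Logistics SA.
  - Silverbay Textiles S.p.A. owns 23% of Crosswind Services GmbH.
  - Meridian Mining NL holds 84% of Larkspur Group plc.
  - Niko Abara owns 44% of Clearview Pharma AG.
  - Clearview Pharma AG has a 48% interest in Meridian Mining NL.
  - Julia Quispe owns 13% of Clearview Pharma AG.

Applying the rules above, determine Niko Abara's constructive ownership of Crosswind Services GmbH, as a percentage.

By parent–child attribution (R1), Niko Abara is treated as also owning Tobias Abara's interest in Ironwood Logistics SA, giving 20% + 48% = 68%.
By parent–child attribution (R1), Niko Abara is treated as also owning Tobias Abara's interest in Clearview Pharma AG, giving 44% + 38% = 82%.
Chain via Ironwood Logistics SA → Fairlane Trust → Silverbay Textiles S.p.A. (R3): 68% × 83% × 74% × 23% = 9.606088% of Crosswind Services GmbH.
Chain via Clearview Pharma AG → Meridian Mining NL → Larkspur Group plc (R3): 82% × 48% × 84% × 63% = 20.829312% of Crosswind Services GmbH.
Aggregating (R2): 9.606088% + 20.829312% = 30.4354%.

30.4354%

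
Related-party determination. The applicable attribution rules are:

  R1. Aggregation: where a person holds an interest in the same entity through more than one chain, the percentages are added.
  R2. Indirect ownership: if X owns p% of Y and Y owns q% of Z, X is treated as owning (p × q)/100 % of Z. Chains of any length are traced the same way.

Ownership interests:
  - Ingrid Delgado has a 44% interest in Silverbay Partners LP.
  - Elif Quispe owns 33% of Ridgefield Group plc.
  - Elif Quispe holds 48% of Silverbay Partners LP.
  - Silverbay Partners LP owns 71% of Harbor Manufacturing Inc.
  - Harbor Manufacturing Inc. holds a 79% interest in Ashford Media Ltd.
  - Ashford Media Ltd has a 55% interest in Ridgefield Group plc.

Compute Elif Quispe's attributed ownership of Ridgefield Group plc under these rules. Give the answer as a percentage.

47.80776%

Chain via Silverbay Partners LP → Harbor Manufacturing Inc. → Ashford Media Ltd (R2): 48% × 71% × 79% × 55% = 14.80776% of Ridgefield Group plc.
Direct interest in Ridgefield Group plc: 33%.
Aggregating (R1): 14.80776% + 33% = 47.80776%.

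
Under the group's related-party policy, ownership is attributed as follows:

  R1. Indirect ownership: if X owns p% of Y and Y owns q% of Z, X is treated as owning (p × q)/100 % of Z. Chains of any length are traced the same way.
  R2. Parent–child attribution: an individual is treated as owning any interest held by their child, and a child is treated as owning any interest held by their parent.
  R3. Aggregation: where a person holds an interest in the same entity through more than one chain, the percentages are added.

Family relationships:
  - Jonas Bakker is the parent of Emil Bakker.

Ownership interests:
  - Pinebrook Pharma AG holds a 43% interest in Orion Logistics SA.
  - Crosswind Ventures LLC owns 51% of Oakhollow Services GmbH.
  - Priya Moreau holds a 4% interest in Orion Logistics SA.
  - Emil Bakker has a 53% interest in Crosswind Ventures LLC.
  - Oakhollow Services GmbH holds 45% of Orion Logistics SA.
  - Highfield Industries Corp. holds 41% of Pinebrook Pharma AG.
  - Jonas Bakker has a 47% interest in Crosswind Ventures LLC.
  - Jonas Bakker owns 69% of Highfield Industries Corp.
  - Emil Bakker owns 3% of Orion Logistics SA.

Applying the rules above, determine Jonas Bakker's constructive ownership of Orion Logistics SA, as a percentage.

38.1147%

By parent–child attribution (R2), Jonas Bakker is treated as also owning Emil Bakker's interest in Crosswind Ventures LLC, giving 47% + 53% = 100%.
By parent–child attribution (R2), Jonas Bakker is treated as owning Emil Bakker's 3% interest in Orion Logistics SA.
Chain via Crosswind Ventures LLC → Oakhollow Services GmbH (R1): 100% × 51% × 45% = 22.95% of Orion Logistics SA.
Chain via Highfield Industries Corp. → Pinebrook Pharma AG (R1): 69% × 41% × 43% = 12.1647% of Orion Logistics SA.
Direct interest in Orion Logistics SA: 3%.
Aggregating (R3): 22.95% + 12.1647% + 3% = 38.1147%.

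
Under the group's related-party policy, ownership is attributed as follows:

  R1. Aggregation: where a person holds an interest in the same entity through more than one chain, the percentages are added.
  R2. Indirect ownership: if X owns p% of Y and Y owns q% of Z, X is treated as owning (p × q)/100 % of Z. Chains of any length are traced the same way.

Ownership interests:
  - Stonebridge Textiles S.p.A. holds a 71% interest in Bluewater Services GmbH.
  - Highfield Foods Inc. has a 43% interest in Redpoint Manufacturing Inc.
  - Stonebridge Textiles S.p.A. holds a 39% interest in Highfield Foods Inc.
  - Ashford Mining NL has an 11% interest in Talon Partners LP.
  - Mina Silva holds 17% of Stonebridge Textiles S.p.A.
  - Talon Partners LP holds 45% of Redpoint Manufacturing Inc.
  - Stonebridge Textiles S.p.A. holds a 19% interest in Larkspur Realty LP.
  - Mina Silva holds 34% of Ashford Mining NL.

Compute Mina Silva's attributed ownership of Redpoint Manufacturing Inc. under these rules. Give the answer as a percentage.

4.5339%

Chain via Stonebridge Textiles S.p.A. → Highfield Foods Inc. (R2): 17% × 39% × 43% = 2.8509% of Redpoint Manufacturing Inc.
Chain via Ashford Mining NL → Talon Partners LP (R2): 34% × 11% × 45% = 1.683% of Redpoint Manufacturing Inc.
Aggregating (R1): 2.8509% + 1.683% = 4.5339%.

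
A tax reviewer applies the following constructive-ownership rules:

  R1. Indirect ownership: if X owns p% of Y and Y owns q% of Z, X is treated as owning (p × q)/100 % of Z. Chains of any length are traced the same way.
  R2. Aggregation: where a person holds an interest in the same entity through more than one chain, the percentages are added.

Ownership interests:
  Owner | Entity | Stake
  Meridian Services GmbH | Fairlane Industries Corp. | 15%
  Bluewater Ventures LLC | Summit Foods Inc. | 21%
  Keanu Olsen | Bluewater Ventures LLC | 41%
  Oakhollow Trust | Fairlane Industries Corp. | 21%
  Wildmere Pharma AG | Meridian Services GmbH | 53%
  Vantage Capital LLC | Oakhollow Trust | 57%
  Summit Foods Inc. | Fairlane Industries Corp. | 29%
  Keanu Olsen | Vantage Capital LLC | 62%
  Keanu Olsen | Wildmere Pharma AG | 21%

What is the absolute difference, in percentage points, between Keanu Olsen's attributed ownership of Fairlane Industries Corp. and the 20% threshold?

Chain via Bluewater Ventures LLC → Summit Foods Inc. (R1): 41% × 21% × 29% = 2.4969% of Fairlane Industries Corp.
Chain via Wildmere Pharma AG → Meridian Services GmbH (R1): 21% × 53% × 15% = 1.6695% of Fairlane Industries Corp.
Chain via Vantage Capital LLC → Oakhollow Trust (R1): 62% × 57% × 21% = 7.4214% of Fairlane Industries Corp.
Aggregating (R2): 2.4969% + 1.6695% + 7.4214% = 11.5878%.
11.5878% falls short of the 20% threshold by 8.4122 percentage points.

8.4122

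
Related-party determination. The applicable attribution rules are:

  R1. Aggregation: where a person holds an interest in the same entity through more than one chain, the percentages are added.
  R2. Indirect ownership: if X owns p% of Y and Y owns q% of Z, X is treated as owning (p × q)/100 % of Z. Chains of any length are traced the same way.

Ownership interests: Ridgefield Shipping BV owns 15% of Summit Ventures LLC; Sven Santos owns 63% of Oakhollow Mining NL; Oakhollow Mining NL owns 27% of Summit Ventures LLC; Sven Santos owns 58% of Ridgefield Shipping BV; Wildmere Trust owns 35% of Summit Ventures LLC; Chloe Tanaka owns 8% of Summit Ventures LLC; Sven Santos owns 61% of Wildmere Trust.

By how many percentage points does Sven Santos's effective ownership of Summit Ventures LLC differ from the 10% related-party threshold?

37.06

Chain via Ridgefield Shipping BV (R2): 58% × 15% = 8.7% of Summit Ventures LLC.
Chain via Wildmere Trust (R2): 61% × 35% = 21.35% of Summit Ventures LLC.
Chain via Oakhollow Mining NL (R2): 63% × 27% = 17.01% of Summit Ventures LLC.
Aggregating (R1): 8.7% + 21.35% + 17.01% = 47.06%.
47.06% exceeds the 10% threshold by 37.06 percentage points.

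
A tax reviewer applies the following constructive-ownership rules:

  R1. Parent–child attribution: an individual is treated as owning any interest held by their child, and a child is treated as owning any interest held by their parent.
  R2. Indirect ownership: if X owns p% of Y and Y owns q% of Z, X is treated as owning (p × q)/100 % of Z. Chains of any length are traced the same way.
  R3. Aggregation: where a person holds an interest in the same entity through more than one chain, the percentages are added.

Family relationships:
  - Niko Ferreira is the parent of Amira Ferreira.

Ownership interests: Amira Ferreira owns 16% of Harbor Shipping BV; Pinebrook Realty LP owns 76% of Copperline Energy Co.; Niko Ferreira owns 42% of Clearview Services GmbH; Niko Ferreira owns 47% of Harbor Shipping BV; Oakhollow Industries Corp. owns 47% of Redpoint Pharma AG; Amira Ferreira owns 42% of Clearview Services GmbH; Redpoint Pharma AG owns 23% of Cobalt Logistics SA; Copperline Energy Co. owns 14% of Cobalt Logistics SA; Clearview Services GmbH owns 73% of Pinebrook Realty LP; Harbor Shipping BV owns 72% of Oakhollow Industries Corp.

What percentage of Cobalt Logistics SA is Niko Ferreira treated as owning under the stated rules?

By parent–child attribution (R1), Niko Ferreira is treated as also owning Amira Ferreira's interest in Clearview Services GmbH, giving 42% + 42% = 84%.
By parent–child attribution (R1), Niko Ferreira is treated as also owning Amira Ferreira's interest in Harbor Shipping BV, giving 47% + 16% = 63%.
Chain via Clearview Services GmbH → Pinebrook Realty LP → Copperline Energy Co. (R2): 84% × 73% × 76% × 14% = 6.524448% of Cobalt Logistics SA.
Chain via Harbor Shipping BV → Oakhollow Industries Corp. → Redpoint Pharma AG (R2): 63% × 72% × 47% × 23% = 4.903416% of Cobalt Logistics SA.
Aggregating (R3): 6.524448% + 4.903416% = 11.427864%.

11.427864%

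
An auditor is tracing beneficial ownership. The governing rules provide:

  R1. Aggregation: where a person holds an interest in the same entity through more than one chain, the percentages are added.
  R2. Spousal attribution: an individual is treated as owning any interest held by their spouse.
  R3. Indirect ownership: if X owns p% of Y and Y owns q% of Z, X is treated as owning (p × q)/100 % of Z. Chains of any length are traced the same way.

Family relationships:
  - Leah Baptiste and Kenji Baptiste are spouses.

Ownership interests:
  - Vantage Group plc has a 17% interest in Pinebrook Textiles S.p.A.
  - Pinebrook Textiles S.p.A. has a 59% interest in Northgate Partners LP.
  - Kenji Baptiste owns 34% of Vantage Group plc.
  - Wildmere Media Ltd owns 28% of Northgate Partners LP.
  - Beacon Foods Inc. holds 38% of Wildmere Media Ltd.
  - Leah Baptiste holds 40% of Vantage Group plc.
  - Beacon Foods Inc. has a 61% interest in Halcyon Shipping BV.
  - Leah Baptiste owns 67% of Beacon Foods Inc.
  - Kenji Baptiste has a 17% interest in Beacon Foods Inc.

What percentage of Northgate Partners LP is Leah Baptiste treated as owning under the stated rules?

By spousal attribution (R2), Leah Baptiste is treated as also owning Kenji Baptiste's interest in Beacon Foods Inc, giving 67% + 17% = 84%.
By spousal attribution (R2), Leah Baptiste is treated as also owning Kenji Baptiste's interest in Vantage Group plc, giving 40% + 34% = 74%.
Chain via Beacon Foods Inc. → Wildmere Media Ltd (R3): 84% × 38% × 28% = 8.9376% of Northgate Partners LP.
Chain via Vantage Group plc → Pinebrook Textiles S.p.A. (R3): 74% × 17% × 59% = 7.4222% of Northgate Partners LP.
Aggregating (R1): 8.9376% + 7.4222% = 16.3598%.

16.3598%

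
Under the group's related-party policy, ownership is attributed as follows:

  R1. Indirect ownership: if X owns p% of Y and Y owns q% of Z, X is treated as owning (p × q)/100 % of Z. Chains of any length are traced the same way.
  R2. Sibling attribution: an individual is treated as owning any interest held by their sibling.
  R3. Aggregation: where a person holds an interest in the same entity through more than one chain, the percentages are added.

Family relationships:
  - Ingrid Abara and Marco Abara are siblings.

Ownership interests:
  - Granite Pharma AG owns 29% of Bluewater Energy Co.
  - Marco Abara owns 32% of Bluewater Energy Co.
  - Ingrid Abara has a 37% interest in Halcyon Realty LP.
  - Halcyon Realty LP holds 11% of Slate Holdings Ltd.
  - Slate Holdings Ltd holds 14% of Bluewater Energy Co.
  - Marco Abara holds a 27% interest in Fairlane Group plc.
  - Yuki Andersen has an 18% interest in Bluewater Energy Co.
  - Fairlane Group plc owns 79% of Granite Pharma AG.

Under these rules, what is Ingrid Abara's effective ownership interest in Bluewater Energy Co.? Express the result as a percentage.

By sibling attribution (R2), Ingrid Abara is treated as owning Marco Abara's 27% interest in Fairlane Group plc.
By sibling attribution (R2), Ingrid Abara is treated as owning Marco Abara's 32% interest in Bluewater Energy Co.
Chain via Halcyon Realty LP → Slate Holdings Ltd (R1): 37% × 11% × 14% = 0.5698% of Bluewater Energy Co.
Chain via Fairlane Group plc → Granite Pharma AG (R1): 27% × 79% × 29% = 6.1857% of Bluewater Energy Co.
Direct interest in Bluewater Energy Co: 32%.
Aggregating (R3): 0.5698% + 6.1857% + 32% = 38.7555%.

38.7555%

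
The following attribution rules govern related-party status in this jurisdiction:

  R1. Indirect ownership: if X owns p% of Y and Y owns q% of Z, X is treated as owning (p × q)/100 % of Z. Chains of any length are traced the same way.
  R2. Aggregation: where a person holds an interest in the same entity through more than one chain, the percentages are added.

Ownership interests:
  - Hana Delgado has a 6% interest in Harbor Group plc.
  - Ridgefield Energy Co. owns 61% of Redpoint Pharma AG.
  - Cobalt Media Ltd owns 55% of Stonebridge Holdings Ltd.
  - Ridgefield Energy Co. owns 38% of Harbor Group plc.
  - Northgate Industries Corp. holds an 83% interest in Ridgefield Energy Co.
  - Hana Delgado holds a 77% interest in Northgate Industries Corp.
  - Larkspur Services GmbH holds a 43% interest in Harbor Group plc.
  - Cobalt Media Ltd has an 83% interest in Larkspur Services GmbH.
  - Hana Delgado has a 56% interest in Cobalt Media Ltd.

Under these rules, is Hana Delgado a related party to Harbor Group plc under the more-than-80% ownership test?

Chain via Northgate Industries Corp. → Ridgefield Energy Co. (R1): 77% × 83% × 38% = 24.2858% of Harbor Group plc.
Chain via Cobalt Media Ltd → Larkspur Services GmbH (R1): 56% × 83% × 43% = 19.9864% of Harbor Group plc.
Direct interest in Harbor Group plc: 6%.
Aggregating (R2): 24.2858% + 19.9864% + 6% = 50.2722%.
50.2722% does not exceed the 80% threshold, so Hana is not a related party to Harbor Group plc.

No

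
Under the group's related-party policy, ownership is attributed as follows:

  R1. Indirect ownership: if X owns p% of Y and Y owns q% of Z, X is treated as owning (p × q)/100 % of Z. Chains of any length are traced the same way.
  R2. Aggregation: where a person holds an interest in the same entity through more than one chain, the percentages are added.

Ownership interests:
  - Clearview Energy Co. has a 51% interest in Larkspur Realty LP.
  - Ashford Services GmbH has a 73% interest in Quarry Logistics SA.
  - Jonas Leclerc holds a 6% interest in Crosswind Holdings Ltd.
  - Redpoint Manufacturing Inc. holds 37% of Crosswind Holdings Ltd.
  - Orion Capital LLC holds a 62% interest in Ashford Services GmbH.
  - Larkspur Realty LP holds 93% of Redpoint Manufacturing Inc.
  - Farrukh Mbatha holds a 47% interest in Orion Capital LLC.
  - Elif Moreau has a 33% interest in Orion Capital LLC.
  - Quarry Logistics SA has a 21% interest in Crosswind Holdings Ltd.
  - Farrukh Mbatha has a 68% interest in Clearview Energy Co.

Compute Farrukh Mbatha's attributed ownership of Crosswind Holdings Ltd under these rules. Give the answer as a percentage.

Chain via Clearview Energy Co. → Larkspur Realty LP → Redpoint Manufacturing Inc. (R1): 68% × 51% × 93% × 37% = 11.933388% of Crosswind Holdings Ltd.
Chain via Orion Capital LLC → Ashford Services GmbH → Quarry Logistics SA (R1): 47% × 62% × 73% × 21% = 4.467162% of Crosswind Holdings Ltd.
Aggregating (R2): 11.933388% + 4.467162% = 16.40055%.

16.40055%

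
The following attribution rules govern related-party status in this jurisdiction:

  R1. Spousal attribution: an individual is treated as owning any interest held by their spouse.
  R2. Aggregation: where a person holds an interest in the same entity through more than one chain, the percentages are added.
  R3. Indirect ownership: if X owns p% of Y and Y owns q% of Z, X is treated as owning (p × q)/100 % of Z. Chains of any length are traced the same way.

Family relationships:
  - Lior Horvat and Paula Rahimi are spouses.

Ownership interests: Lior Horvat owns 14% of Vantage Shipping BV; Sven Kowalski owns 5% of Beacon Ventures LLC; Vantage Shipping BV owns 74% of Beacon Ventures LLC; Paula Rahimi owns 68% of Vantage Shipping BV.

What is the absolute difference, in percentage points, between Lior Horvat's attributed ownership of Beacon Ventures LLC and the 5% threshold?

By spousal attribution (R1), Lior Horvat is treated as also owning Paula Rahimi's interest in Vantage Shipping BV, giving 14% + 68% = 82%.
Chain via Vantage Shipping BV (R3): 82% × 74% = 60.68% of Beacon Ventures LLC.
60.68% exceeds the 5% threshold by 55.68 percentage points.

55.68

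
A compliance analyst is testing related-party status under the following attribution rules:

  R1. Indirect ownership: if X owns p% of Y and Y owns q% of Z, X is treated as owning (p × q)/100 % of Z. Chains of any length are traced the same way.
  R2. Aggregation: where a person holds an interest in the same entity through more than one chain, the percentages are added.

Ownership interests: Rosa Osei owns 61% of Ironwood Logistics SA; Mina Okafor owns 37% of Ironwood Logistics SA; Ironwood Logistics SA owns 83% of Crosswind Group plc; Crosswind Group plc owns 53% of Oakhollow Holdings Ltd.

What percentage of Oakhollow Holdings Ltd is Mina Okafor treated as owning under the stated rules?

Chain via Ironwood Logistics SA → Crosswind Group plc (R1): 37% × 83% × 53% = 16.2763% of Oakhollow Holdings Ltd.

16.2763%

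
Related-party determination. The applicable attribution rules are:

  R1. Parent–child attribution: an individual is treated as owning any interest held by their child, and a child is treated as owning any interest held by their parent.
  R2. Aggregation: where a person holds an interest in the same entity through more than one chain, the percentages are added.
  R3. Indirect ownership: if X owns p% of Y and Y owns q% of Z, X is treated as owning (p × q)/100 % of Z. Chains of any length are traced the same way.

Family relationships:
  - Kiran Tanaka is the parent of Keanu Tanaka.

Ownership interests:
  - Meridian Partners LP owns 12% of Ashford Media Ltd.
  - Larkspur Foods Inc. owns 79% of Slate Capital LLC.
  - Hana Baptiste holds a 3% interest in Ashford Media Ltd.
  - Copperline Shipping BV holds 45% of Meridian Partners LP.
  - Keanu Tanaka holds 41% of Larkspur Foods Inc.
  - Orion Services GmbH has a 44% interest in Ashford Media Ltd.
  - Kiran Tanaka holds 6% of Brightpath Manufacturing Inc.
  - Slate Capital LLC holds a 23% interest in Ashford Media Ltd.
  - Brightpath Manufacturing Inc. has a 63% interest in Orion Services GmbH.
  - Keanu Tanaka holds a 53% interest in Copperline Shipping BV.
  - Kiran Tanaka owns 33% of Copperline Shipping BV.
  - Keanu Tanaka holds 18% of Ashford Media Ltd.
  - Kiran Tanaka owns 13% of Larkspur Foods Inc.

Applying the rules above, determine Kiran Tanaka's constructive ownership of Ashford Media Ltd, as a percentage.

By parent–child attribution (R1), Kiran Tanaka is treated as also owning Keanu Tanaka's interest in Larkspur Foods Inc, giving 13% + 41% = 54%.
By parent–child attribution (R1), Kiran Tanaka is treated as also owning Keanu Tanaka's interest in Copperline Shipping BV, giving 33% + 53% = 86%.
By parent–child attribution (R1), Kiran Tanaka is treated as owning Keanu Tanaka's 18% interest in Ashford Media Ltd.
Chain via Brightpath Manufacturing Inc. → Orion Services GmbH (R3): 6% × 63% × 44% = 1.6632% of Ashford Media Ltd.
Chain via Larkspur Foods Inc. → Slate Capital LLC (R3): 54% × 79% × 23% = 9.8118% of Ashford Media Ltd.
Chain via Copperline Shipping BV → Meridian Partners LP (R3): 86% × 45% × 12% = 4.644% of Ashford Media Ltd.
Direct interest in Ashford Media Ltd: 18%.
Aggregating (R2): 1.6632% + 9.8118% + 4.644% + 18% = 34.119%.

34.119%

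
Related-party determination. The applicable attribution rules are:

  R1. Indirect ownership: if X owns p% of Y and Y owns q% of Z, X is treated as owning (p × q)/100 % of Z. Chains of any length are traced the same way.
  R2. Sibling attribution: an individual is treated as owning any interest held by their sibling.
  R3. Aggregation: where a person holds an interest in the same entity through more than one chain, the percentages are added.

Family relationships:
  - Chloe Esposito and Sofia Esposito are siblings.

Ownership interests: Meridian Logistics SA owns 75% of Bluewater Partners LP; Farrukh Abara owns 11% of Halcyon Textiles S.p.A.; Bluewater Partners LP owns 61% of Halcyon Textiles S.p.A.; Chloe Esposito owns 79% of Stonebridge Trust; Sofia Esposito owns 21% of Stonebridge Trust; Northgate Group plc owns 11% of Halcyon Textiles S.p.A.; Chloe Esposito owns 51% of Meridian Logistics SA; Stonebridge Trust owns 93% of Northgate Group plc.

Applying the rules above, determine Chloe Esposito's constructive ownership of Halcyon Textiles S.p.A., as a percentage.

33.5625%

By sibling attribution (R2), Chloe Esposito is treated as also owning Sofia Esposito's interest in Stonebridge Trust, giving 79% + 21% = 100%.
Chain via Meridian Logistics SA → Bluewater Partners LP (R1): 51% × 75% × 61% = 23.3325% of Halcyon Textiles S.p.A.
Chain via Stonebridge Trust → Northgate Group plc (R1): 100% × 93% × 11% = 10.23% of Halcyon Textiles S.p.A.
Aggregating (R3): 23.3325% + 10.23% = 33.5625%.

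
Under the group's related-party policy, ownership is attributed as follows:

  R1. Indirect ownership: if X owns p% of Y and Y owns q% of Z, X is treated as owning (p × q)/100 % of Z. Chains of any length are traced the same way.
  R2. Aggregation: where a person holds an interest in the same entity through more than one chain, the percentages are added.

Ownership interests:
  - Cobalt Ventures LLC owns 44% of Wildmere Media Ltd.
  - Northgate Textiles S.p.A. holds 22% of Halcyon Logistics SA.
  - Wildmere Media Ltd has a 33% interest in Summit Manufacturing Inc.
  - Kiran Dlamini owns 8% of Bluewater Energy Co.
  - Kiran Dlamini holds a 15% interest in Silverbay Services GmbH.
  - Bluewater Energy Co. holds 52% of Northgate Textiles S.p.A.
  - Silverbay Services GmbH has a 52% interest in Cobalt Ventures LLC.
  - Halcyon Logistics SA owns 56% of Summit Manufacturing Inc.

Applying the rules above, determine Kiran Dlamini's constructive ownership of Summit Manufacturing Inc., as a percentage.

1.645072%

Chain via Bluewater Energy Co. → Northgate Textiles S.p.A. → Halcyon Logistics SA (R1): 8% × 52% × 22% × 56% = 0.512512% of Summit Manufacturing Inc.
Chain via Silverbay Services GmbH → Cobalt Ventures LLC → Wildmere Media Ltd (R1): 15% × 52% × 44% × 33% = 1.13256% of Summit Manufacturing Inc.
Aggregating (R2): 0.512512% + 1.13256% = 1.645072%.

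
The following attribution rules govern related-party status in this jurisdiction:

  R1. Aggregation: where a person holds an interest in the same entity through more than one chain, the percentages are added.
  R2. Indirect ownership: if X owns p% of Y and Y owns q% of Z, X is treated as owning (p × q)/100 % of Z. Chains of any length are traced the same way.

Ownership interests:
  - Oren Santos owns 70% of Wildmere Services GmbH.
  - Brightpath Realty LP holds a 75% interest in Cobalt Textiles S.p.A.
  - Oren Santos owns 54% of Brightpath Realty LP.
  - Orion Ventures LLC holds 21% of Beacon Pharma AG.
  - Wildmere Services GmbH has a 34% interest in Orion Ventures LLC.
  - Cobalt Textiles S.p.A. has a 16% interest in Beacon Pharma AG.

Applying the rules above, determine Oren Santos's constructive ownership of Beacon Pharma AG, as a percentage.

11.478%

Chain via Wildmere Services GmbH → Orion Ventures LLC (R2): 70% × 34% × 21% = 4.998% of Beacon Pharma AG.
Chain via Brightpath Realty LP → Cobalt Textiles S.p.A. (R2): 54% × 75% × 16% = 6.48% of Beacon Pharma AG.
Aggregating (R1): 4.998% + 6.48% = 11.478%.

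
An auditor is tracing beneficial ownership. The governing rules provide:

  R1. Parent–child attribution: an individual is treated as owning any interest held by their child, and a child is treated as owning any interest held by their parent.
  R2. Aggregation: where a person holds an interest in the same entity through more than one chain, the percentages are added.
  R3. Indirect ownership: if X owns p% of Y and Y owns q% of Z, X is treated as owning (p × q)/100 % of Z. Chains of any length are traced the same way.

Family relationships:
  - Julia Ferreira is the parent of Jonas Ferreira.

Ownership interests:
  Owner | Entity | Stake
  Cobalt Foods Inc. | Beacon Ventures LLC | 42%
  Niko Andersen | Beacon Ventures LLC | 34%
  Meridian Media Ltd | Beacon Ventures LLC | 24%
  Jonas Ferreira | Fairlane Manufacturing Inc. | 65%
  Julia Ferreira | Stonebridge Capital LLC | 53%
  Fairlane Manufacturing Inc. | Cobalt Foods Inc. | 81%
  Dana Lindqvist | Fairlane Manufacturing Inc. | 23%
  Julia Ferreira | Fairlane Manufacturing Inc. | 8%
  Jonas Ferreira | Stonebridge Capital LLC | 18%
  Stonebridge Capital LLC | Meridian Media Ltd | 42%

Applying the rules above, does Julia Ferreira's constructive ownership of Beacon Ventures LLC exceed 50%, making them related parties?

No

By parent–child attribution (R1), Julia Ferreira is treated as also owning Jonas Ferreira's interest in Stonebridge Capital LLC, giving 53% + 18% = 71%.
By parent–child attribution (R1), Julia Ferreira is treated as also owning Jonas Ferreira's interest in Fairlane Manufacturing Inc, giving 8% + 65% = 73%.
Chain via Stonebridge Capital LLC → Meridian Media Ltd (R3): 71% × 42% × 24% = 7.1568% of Beacon Ventures LLC.
Chain via Fairlane Manufacturing Inc. → Cobalt Foods Inc. (R3): 73% × 81% × 42% = 24.8346% of Beacon Ventures LLC.
Aggregating (R2): 7.1568% + 24.8346% = 31.9914%.
31.9914% does not exceed the 50% threshold, so Julia is not a related party to Beacon Ventures LLC.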